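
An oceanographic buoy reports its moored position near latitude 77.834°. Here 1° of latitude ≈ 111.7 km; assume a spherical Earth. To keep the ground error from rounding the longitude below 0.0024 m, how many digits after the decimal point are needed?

At 77.834° one degree of longitude covers 111700 × cos 77.834° ≈ 111700 × 0.2107 ≈ 23540.2 m.
N decimal places → at most half a unit in the last place, 0.5 × 10⁻ᴺ° = 23540.2/2 × 10⁻ᴺ m.
Need 0.5 × 23540.2 × 10⁻ᴺ ≤ 0.0024 → 10⁻ᴺ ≤ 2.039e-07, so N ≥ 6.69.
At 6 places the error can reach 0.0118 m, but 7 places keeps it to 0.00118 m.

7 decimal places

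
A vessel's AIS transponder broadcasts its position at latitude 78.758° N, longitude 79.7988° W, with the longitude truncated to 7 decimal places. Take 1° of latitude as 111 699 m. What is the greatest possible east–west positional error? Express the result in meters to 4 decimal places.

Truncating at 7 decimal places can drop up to a full unit in the last place, so the longitude may be off by as much as 1e-07°.
At latitude 78.758° a degree of longitude spans 111699 m × cos 78.758° = 111699 × 0.1950 ≈ 21776.1 m.
East–west error: 1e-07° × 21776.1 m/° ≈ 0.00217761 m.

0.0022 meters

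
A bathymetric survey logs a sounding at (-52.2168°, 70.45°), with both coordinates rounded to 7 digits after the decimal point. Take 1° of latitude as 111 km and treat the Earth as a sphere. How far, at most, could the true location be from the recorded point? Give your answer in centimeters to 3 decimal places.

Rounding to 7 decimal places leaves each coordinate within ±5e-08° of the true value.
North–south component: 5e-08° × 111000 = 0.00555 m.
E–W at 52.2168°: 5e-08° × 111000 × cos 52.2168° = 5e-08 × 111000 × 0.6127 ≈ 0.00340035 m.
Worst case both components are at the extreme and orthogonal: √(0.00555² + 0.00340035²) ≈ 0.00650883 m.
That is 0.00650883 m = 0.65088 cm.

0.651 centimeters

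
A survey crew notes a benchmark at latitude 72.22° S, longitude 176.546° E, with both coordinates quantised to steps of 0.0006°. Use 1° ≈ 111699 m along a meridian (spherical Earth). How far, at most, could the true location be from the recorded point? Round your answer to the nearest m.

35 m

With a 0.0006° grid the true value lies within half a step, ±0.0006°/2 = ±0.0003°, of the stored one.
North–south component: 0.0003° × 111699 = 33.5097 m.
E–W at 72.22°: 0.0003° × 111699 × cos 72.22° = 0.0003 × 111699 × 0.3054 ≈ 10.2326 m.
The two errors are perpendicular, so the maximum displacement is √(33.5097² + 10.2326²) ≈ 35.0372 m.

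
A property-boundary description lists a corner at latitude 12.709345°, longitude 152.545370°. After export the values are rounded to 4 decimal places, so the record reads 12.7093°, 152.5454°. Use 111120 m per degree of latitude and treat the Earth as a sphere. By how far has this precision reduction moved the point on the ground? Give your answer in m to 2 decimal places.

Δlat = 12.709345 − 12.7093 = +0.000045°; Δlon = 152.545370 − 152.5454 = -0.000030°.
N–S: 0.000045° × 111120 m/° = 5.0004 m.
East–west at this latitude: -0.000030° × 111120 × cos 12.7093° ≈ -0.000030 × 108397 = -3.25192 m.
Hypotenuse of the two orthogonal shifts: √(5.0004² + 3.25192²) = 5.96481 m.

5.96 m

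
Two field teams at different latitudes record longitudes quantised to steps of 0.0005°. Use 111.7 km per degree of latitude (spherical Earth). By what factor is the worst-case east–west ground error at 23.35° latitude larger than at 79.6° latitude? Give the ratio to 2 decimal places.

5.09

With a 0.0005° grid the true value lies within half a step, ±0.0005°/2 = ±0.00025°, of the stored one.
At 23.35°: 0.00025° × 111700 × cos 23.35° = 0.00025 × 111700 × 0.9181 ≈ 25.638 m.
Error at 79.6° = 0.00025° × 111700 × cos 79.6° ≈ 27.925 × 0.1805 = 5.041 m.
The ratio reduces to cos 23.35° / cos 79.6° = 0.9181/0.1805 ≈ 5.0859.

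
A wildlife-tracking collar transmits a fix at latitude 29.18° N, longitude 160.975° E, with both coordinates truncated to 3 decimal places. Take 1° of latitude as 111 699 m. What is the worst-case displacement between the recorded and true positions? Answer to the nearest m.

Truncating at 3 decimal places can drop up to a full unit in the last place, so each coordinate may be off by as much as 0.001°.
N–S: 0.001° × 111699 m/° = 111.699 m.
E–W at 29.18°: 0.001° × 111699 × cos 29.18° = 0.001 × 111699 × 0.8731 ≈ 97.5235 m.
The two errors are perpendicular, so the maximum displacement is √(111.699² + 97.5235²) ≈ 148.282 m.

148 m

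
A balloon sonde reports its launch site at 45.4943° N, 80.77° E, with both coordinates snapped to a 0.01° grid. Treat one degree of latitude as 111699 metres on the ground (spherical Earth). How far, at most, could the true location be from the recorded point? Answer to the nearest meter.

With a 0.01° grid the true value lies within half a step, ±0.01°/2 = ±0.005°, of the stored one.
North–south component: 0.005° × 111699 = 558.495 m.
Longitude error → 0.005 × 111699 × cos 45.4943° = 0.005 × 111699 × 0.7010 ≈ 391.494 m.
The two errors are perpendicular, so the maximum displacement is √(558.495² + 391.494²) ≈ 682.044 m.

682 meters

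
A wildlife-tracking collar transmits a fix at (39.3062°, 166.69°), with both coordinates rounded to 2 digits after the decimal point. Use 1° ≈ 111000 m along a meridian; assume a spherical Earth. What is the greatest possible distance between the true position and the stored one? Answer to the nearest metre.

Rounding to 2 decimal places leaves each coordinate within ±0.005° of the true value.
North–south component: 0.005° × 111000 = 555 m.
East–west component at 39.3062°: 0.005° × 111000 × cos 39.3062° ≈ 0.005 × 85888.7 ≈ 429.443 m.
Worst case both components are at the extreme and orthogonal: √(555² + 429.443²) ≈ 701.745 m.

702 metres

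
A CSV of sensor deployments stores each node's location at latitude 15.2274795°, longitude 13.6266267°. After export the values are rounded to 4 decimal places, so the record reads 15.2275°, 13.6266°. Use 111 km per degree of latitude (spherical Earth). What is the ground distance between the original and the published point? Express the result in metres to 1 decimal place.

Δlat = 15.2274795 − 15.2275 = -0.0000205°; Δlon = 13.6266267 − 13.6266 = +0.0000267°.
North–south shift: -0.0000205 × 111000 = -2.2755 m.
E–W at 15.2275°: 0.0000267° × 111000 × cos 15.2275° = 0.0000267 × 111000 × 0.9649 ≈ 2.85965 m.
Combined displacement = (2.2755² + 2.85965²)^½ ≈ 3.65451 m.

3.7 metres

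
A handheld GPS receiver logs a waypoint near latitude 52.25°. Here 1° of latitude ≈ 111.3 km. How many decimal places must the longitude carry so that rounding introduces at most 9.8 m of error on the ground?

4 decimal places

At 52.25° one degree of longitude covers 111300 × cos 52.25° ≈ 111300 × 0.6122 ≈ 68139.8 m.
Rounding to N decimal places gives at most 0.5 × 10⁻ᴺ degrees of error, i.e. 0.5 × 10⁻ᴺ × 68139.8 m.
Need 0.5 × 68139.8 × 10⁻ᴺ ≤ 9.8 → 10⁻ᴺ ≤ 2.876e-04, so N ≥ 3.54.
So 4 decimal places suffice (3.41 m); 3 would allow up to 34.1 m.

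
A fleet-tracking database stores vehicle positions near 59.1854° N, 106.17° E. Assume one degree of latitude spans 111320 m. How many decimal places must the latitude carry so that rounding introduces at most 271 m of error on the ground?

One degree of latitude covers 111320 m.
N decimal places → at most half a unit in the last place, 0.5 × 10⁻ᴺ° = 111320/2 × 10⁻ᴺ m.
Need 0.5 × 111320 × 10⁻ᴺ ≤ 271 → 10⁻ᴺ ≤ 4.869e-03, so N ≥ 2.31.
N = 2 would give 557 m (too coarse); N = 3 gives 55.7 m ≤ 271 m.

3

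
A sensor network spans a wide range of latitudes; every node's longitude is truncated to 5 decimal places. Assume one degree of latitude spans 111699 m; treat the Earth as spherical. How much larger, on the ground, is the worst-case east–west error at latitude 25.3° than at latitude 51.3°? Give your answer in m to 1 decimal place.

0.3 m

Truncating at 5 decimal places can drop up to a full unit in the last place, so the longitude may be off by as much as 1e-05°.
Error at 25.3° = 1e-05° × 111699 × cos 25.3° ≈ 1.117 × 0.9041 = 1.0099 m.
Error at 51.3° = 1e-05° × 111699 × cos 51.3° ≈ 1.117 × 0.6252 = 0.69839 m.
So the lower-latitude error exceeds the higher by 1.0099 − 0.69839 = 0.31146 m.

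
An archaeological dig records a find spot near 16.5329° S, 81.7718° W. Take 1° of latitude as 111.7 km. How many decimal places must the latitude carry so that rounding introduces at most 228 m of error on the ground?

One degree of latitude covers 111700 m.
Rounding to N decimal places gives at most 0.5 × 10⁻ᴺ degrees of error, i.e. 0.5 × 10⁻ᴺ × 111700 m.
Setting 55850 × 10⁻ᴺ ≤ 228 gives 10ᴺ ≥ 245, i.e. N ≥ 2.39.
At 2 places the error can reach 558 m, but 3 places keeps it to 55.9 m.

3 decimal places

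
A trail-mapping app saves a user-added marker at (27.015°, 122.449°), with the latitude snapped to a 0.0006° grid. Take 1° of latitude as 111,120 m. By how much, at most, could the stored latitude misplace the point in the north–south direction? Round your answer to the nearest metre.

With a 0.0006° grid the true value lies within half a step, ±0.0006°/2 = ±0.0003°, of the stored one.
North–south distance: 0.0003° × 111120 m/° = 33.336 m.

33 metres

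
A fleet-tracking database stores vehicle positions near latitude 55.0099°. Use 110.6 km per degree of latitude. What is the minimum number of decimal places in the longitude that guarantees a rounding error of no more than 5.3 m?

4

At 55.0099° one degree of longitude covers 110600 × cos 55.0099° ≈ 110600 × 0.5734 ≈ 63421.9 m.
N decimal places → at most half a unit in the last place, 0.5 × 10⁻ᴺ° = 63421.9/2 × 10⁻ᴺ m.
Need 0.5 × 63421.9 × 10⁻ᴺ ≤ 5.3 → 10⁻ᴺ ≤ 1.671e-04, so N ≥ 3.78.
So 4 decimal places suffice (3.17 m); 3 would allow up to 31.7 m.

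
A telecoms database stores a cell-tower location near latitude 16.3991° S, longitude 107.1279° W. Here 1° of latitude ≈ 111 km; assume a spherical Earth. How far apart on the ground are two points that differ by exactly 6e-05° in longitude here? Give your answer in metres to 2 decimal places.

6.39 metres

6e-05° of longitude at 16.3991° is 6e-05 × 111000 × cos 16.3991° ≈ 6e-05 × 106484 = 6.38906 m.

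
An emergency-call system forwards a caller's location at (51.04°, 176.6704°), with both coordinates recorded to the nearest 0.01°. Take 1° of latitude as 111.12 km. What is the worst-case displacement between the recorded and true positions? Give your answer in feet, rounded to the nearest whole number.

Rounding to 2 decimal places leaves each coordinate within ±0.005° of the true value.
North–south component: 0.005° × 111120 = 555.6 m.
Longitude error → 0.005 × 111120 × cos 51.04° = 0.005 × 111120 × 0.6288 ≈ 349.349 m.
Combining orthogonally: (555.6² + 349.349²)^½ ≈ 656.305 m.
Converting: 656.305 m × 3.2808 ft/m ≈ 2153.2 ft.

2153 feet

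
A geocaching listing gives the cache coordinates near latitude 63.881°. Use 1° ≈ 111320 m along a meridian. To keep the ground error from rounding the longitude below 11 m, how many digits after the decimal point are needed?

At 63.881° one degree of longitude covers 111320 × cos 63.881° ≈ 111320 × 0.4402 ≈ 49007.2 m.
N decimal places → at most half a unit in the last place, 0.5 × 10⁻ᴺ° = 49007.2/2 × 10⁻ᴺ m.
Setting 24503.6 × 10⁻ᴺ ≤ 11 gives 10ᴺ ≥ 2228, i.e. N ≥ 3.35.
So 4 decimal places suffice (2.45 m); 3 would allow up to 24.5 m.

4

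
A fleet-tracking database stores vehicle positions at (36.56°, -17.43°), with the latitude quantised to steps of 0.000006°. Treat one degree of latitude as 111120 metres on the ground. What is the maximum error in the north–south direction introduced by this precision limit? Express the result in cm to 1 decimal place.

33.3 cm

With a 0.000006° grid the true value lies within half a step, ±0.000006°/2 = ±3e-06°, of the stored one.
Along the meridian that is 3e-06° × 111120 m/° = 0.33336 m.
That is 0.33336 m = 33.336 cm.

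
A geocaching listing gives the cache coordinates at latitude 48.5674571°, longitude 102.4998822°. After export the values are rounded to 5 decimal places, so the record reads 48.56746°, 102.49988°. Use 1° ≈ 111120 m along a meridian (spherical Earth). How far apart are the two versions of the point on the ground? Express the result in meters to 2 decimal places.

The latitude changed by -0.0000029° and the longitude by +0.0000022°.
N–S: -0.0000029° × 111120 m/° = -0.322248 m.
East–west at this latitude: 0.0000022° × 111120 × cos 48.5675° ≈ 0.0000022 × 73532.3 = 0.161771 m.
Hypotenuse of the two orthogonal shifts: √(0.322248² + 0.161771²) = 0.360574 m.

0.36 meters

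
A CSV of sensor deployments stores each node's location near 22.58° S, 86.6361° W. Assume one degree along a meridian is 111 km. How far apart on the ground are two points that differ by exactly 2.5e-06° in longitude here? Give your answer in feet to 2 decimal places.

0.84 feet

One degree of longitude here spans 111000 × cos 22.58° = 111000 × 0.9233 ≈ 102491 m; 2.5e-06° of that is 0.256228 m.
In feet: 0.256228 m ÷ 0.3048 ≈ 0.84064 ft.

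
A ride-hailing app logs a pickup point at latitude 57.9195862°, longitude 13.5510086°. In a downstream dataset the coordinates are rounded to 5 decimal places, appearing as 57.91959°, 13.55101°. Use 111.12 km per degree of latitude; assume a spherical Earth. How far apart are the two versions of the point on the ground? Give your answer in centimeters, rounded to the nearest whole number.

The latitude changed by -0.0000038° and the longitude by -0.0000014°.
N–S: -0.0000038° × 111120 m/° = -0.422256 m.
E–W at 57.9196°: -0.0000014° × 111120 × cos 57.9196° = -0.0000014 × 111120 × 0.5311 ≈ -0.0826236 m.
Hypotenuse of the two orthogonal shifts: √(0.422256² + 0.0826236²) = 0.430264 m.
That is 0.430264 m = 43.026 cm.

43 centimeters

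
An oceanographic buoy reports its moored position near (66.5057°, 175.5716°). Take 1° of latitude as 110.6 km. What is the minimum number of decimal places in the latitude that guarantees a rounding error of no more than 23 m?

One degree of latitude covers 110600 m.
With N decimal places the half-ulp bound is 0.5·10⁻ᴺ°, or 0.5·10⁻ᴺ × 110600 m on the ground.
Setting 55300 × 10⁻ᴺ ≤ 23 gives 10ᴺ ≥ 2404, i.e. N ≥ 3.38.
At 3 places the error can reach 55.3 m, but 4 places keeps it to 5.53 m.

4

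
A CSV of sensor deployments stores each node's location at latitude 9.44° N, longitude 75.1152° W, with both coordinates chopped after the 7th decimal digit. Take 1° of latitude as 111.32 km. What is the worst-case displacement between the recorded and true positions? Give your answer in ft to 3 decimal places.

0.051 ft

Truncating at 7 decimal places can drop up to a full unit in the last place, so each coordinate may be off by as much as 1e-07°.
North–south component: 1e-07° × 111320 = 0.011132 m.
E–W at 9.44°: 1e-07° × 111320 × cos 9.44° = 1e-07 × 111320 × 0.9865 ≈ 0.0109812 m.
The two errors are perpendicular, so the maximum displacement is √(0.011132² + 0.0109812²) ≈ 0.0156368 m.
Converting: 0.0156368 m × 3.2808 ft/m ≈ 0.051302 ft.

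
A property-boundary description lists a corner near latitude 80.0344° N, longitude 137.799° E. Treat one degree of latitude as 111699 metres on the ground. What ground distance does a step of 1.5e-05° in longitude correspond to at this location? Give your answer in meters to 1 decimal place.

At 80.0344° a degree of longitude is 111699 × cos 80.0344° ≈ 19330.3 m, so 1.5e-05° corresponds to 0.289954 m.

0.3 meters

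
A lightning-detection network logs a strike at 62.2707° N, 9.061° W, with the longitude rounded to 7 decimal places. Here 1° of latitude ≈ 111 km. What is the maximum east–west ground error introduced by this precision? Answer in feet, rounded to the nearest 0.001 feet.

Rounding to 7 decimal places leaves the longitude within ±5e-08° of the true value.
One degree of longitude at 62.2707° is 111000 × cos 62.2707° ≈ 111000 × 0.4653 = 51647.7 m.
So at most 5e-08° × 51647.7 ≈ 0.00258239 m east–west.
In feet: 0.00258239 m ÷ 0.3048 ≈ 0.0084724 ft.

0.008 feet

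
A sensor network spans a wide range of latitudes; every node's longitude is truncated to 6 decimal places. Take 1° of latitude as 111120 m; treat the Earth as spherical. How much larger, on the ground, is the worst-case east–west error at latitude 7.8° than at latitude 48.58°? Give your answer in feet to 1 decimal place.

Truncating at 6 decimal places can drop up to a full unit in the last place, so the longitude may be off by as much as 1e-06°.
At 7.8°: 1e-06° × 111120 × cos 7.8° = 1e-06 × 111120 × 0.9907 ≈ 0.11009 m.
Error at 48.58° = 1e-06° × 111120 × cos 48.58° ≈ 0.11112 × 0.6616 = 0.073514 m.
So the lower-latitude error exceeds the higher by 0.11009 − 0.073514 = 0.036578 m.
In feet: 0.0365778 m ÷ 0.3048 ≈ 0.12001 ft.

0.1 feet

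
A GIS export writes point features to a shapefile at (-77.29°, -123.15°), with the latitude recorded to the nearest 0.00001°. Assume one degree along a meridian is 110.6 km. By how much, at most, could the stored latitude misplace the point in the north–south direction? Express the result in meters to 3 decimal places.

Rounding to 5 decimal places leaves the latitude within ±5e-06° of the true value.
Along the meridian that is 5e-06° × 110600 m/° = 0.553 m.

0.553 meters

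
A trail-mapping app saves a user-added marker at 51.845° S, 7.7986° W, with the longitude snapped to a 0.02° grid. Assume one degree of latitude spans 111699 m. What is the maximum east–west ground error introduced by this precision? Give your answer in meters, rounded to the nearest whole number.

690 meters

With a 0.02° grid the true value lies within half a step, ±0.02°/2 = ±0.01°, of the stored one.
At latitude 51.845° a degree of longitude spans 111699 m × cos 51.845° = 111699 × 0.6178 ≈ 69006.6 m.
Maximum E–W displacement: 0.01 × 69006.6 = 690.066 m.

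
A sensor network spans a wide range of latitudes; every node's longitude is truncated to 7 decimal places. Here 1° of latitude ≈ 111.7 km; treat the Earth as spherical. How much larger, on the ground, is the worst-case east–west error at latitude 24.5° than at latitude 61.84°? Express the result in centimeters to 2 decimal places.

0.49 centimeters

Truncating at 7 decimal places can drop up to a full unit in the last place, so the longitude may be off by as much as 1e-07°.
At 24.5°: 1e-07° × 111700 × cos 24.5° = 1e-07 × 111700 × 0.9100 ≈ 0.010164 m.
At 61.84°: 1e-07° × 111700 × cos 61.84° = 1e-07 × 111700 × 0.4719 ≈ 0.0052715 m.
Difference: 0.010164 − 0.0052715 = 0.0048927 m.
That is 0.00489275 m = 0.48927 cm.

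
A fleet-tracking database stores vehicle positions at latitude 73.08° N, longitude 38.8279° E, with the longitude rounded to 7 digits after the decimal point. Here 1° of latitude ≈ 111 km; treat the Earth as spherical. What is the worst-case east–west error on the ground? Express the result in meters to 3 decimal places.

0.002 meters

Rounding to 7 decimal places leaves the longitude within ±5e-08° of the true value.
One degree of longitude at 73.08° is 111000 × cos 73.08° ≈ 111000 × 0.2910 = 32305 m.
Maximum E–W displacement: 5e-08 × 32305 = 0.00161525 m.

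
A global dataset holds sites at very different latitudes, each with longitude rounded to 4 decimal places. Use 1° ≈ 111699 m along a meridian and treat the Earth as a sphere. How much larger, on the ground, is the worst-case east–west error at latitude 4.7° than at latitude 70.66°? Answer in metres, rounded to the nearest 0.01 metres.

Rounding to 4 decimal places leaves the longitude within ±5e-05° of the true value.
At 4.7°: 5e-05° × 111699 × cos 4.7° = 5e-05 × 111699 × 0.9966 ≈ 5.5662 m.
Error at 70.66° = 5e-05° × 111699 × cos 70.66° ≈ 5.585 × 0.3312 = 1.8496 m.
Difference: 5.5662 − 1.8496 = 3.7166 m.

3.72 metres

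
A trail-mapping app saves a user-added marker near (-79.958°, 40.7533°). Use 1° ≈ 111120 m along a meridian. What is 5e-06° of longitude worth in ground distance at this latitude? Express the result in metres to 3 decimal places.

5e-06° of longitude at 79.958° is 5e-06 × 111120 × cos 79.958° ≈ 5e-06 × 19376 = 0.09688 m.

0.097 metres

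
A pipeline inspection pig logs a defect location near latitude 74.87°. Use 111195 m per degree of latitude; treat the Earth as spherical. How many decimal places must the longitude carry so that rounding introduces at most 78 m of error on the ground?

3

At 74.87° one degree of longitude covers 111195 × cos 74.87° ≈ 111195 × 0.2610 ≈ 29023 m.
With N decimal places the half-ulp bound is 0.5·10⁻ᴺ°, or 0.5·10⁻ᴺ × 29023 m on the ground.
Setting 14511.5 × 10⁻ᴺ ≤ 78 gives 10ᴺ ≥ 186, i.e. N ≥ 2.27.
At 2 places the error can reach 145 m, but 3 places keeps it to 14.5 m.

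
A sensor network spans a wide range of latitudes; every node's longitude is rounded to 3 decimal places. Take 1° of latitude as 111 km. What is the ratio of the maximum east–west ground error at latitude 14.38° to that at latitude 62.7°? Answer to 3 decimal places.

2.112

Rounding to 3 decimal places leaves the longitude within ±0.0005° of the true value.
At 14.38°: 0.0005° × 111000 × cos 14.38° = 0.0005 × 111000 × 0.9687 ≈ 53.761 m.
At 62.7°: 0.0005° × 111000 × cos 62.7° = 0.0005 × 111000 × 0.4586 ≈ 25.455 m.
The ratio reduces to cos 14.38° / cos 62.7° = 0.9687/0.4586 ≈ 2.1120.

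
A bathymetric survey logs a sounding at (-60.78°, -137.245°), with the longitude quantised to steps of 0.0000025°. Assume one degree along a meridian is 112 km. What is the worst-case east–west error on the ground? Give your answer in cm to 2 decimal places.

With a 0.0000025° grid the true value lies within half a step, ±0.0000025°/2 = ±1.25e-06°, of the stored one.
One degree of longitude at 60.78° is 112000 × cos 60.78° ≈ 112000 × 0.4882 = 54674.4 m.
So at most 1.25e-06° × 54674.4 ≈ 0.068343 m east–west.
That is 0.068343 m = 6.8343 cm.

6.83 cm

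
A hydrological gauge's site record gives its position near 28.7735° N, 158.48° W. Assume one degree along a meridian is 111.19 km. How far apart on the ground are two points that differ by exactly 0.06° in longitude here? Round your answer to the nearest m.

5848 m

At 28.7735° a degree of longitude is 111190 × cos 28.7735° ≈ 97461.3 m, so 0.06° corresponds to 5847.68 m.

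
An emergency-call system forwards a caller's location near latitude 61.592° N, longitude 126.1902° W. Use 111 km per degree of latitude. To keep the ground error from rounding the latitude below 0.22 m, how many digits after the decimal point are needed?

One degree of latitude covers 111000 m.
Rounding to N decimal places gives at most 0.5 × 10⁻ᴺ degrees of error, i.e. 0.5 × 10⁻ᴺ × 111000 m.
Need 0.5 × 111000 × 10⁻ᴺ ≤ 0.22 → 10⁻ᴺ ≤ 3.964e-06, so N ≥ 5.40.
So 6 decimal places suffice (0.0555 m); 5 would allow up to 0.555 m.

6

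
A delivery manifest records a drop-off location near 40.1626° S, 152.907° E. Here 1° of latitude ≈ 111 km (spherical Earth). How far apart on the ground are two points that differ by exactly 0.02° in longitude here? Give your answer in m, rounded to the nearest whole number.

1697 m

One degree of longitude here spans 111000 × cos 40.1626° = 111000 × 0.7642 ≈ 84828.1 m; 0.02° of that is 1696.56 m.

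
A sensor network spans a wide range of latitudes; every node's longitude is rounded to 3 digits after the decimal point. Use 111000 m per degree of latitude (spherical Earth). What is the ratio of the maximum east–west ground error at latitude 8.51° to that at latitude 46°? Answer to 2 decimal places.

Rounding to 3 decimal places leaves the longitude within ±0.0005° of the true value.
Error at 8.51° = 0.0005° × 111000 × cos 8.51° ≈ 55.5 × 0.9890 = 54.889 m.
Error at 46° = 0.0005° × 111000 × cos 46° ≈ 55.5 × 0.6947 = 38.554 m.
The ratio reduces to cos 8.51° / cos 46° = 0.9890/0.6947 ≈ 1.4237.

1.42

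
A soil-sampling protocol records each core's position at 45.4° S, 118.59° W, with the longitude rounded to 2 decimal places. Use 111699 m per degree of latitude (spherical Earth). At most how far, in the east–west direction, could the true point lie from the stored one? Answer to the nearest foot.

Rounding to 2 decimal places leaves the longitude within ±0.005° of the true value.
One degree of longitude at 45.4° is 111699 × cos 45.4° ≈ 111699 × 0.7022 = 78429.8 m.
Maximum E–W displacement: 0.005 × 78429.8 = 392.149 m.
Converting: 392.149 m × 3.2808 ft/m ≈ 1286.6 ft.

1287 feet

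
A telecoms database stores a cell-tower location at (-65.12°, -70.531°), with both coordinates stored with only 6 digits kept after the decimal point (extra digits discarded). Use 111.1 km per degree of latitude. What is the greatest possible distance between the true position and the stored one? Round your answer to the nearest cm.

12 cm

Truncating at 6 decimal places can drop up to a full unit in the last place, so each coordinate may be off by as much as 1e-06°.
North–south component: 1e-06° × 111100 = 0.1111 m.
East–west component at 65.12°: 1e-06° × 111100 × cos 65.12° ≈ 1e-06 × 46741.9 ≈ 0.0467419 m.
Worst case both components are at the extreme and orthogonal: √(0.1111² + 0.0467419²) ≈ 0.120532 m.
That is 0.120532 m = 12.053 cm.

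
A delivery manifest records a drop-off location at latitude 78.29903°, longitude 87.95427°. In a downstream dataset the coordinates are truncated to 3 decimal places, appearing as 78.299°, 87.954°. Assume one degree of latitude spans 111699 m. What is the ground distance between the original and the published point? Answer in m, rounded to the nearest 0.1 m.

Δlat = 78.29903 − 78.299 = +0.00003°; Δlon = 87.95427 − 87.954 = +0.00027°.
North–south shift: 0.00003 × 111699 = 3.35097 m.
East–west at this latitude: 0.00027° × 111699 × cos 78.299° ≈ 0.00027 × 22653 = 6.11632 m.
Hypotenuse of the two orthogonal shifts: √(3.35097² + 6.11632²) = 6.97412 m.

7.0 m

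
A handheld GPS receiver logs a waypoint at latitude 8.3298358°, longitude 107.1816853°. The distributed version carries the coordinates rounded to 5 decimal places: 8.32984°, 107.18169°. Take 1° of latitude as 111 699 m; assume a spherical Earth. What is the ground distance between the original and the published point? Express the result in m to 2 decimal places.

The latitude changed by -0.0000042° and the longitude by -0.0000047°.
N–S: -0.0000042° × 111699 m/° = -0.469136 m.
East–west at this latitude: -0.0000047° × 111699 × cos 8.32984° ≈ -0.0000047 × 110521 = -0.519447 m.
Combined displacement = (0.469136² + 0.519447²)^½ ≈ 0.699938 m.

0.70 m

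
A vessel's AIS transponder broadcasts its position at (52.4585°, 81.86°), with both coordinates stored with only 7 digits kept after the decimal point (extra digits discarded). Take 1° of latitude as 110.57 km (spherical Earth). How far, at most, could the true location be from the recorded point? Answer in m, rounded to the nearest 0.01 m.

0.01 m

Truncating at 7 decimal places can drop up to a full unit in the last place, so each coordinate may be off by as much as 1e-07°.
North–south component: 1e-07° × 110570 = 0.011057 m.
Longitude error → 1e-07 × 110570 × cos 52.4585° = 1e-07 × 110570 × 0.6093 ≈ 0.00673743 m.
Worst case both components are at the extreme and orthogonal: √(0.011057² + 0.00673743²) ≈ 0.012948 m.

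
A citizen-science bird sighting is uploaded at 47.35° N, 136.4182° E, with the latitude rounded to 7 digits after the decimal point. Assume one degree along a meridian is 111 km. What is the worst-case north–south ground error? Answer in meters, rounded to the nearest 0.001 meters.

0.006 meters

Rounding to 7 decimal places leaves the latitude within ±5e-08° of the true value.
So the N–S error is at most 5e-08 × 111000 = 0.00555 m.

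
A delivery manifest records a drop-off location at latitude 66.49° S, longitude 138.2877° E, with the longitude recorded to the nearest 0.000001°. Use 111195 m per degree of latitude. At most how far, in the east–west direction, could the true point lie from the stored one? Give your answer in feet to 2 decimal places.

Rounding to 6 decimal places leaves the longitude within ±5e-07° of the true value.
One degree of longitude at 66.49° is 111195 × cos 66.49° ≈ 111195 × 0.3989 = 44356.7 m.
East–west error: 5e-07° × 44356.7 m/° ≈ 0.0221783 m.
In feet: 0.0221783 m ÷ 0.3048 ≈ 0.072764 ft.

0.07 feet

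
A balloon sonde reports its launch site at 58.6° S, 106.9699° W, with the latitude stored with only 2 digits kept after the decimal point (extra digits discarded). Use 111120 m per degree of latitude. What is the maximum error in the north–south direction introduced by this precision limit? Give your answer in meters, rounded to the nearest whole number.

Truncating at 2 decimal places can drop up to a full unit in the last place, so the latitude may be off by as much as 0.01°.
North–south distance: 0.01° × 111120 m/° = 1111.2 m.

1111 meters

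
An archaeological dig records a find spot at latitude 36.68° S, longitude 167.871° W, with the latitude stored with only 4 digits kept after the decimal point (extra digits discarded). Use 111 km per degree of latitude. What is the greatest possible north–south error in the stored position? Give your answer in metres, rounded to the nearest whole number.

11 metres

Truncating at 4 decimal places can drop up to a full unit in the last place, so the latitude may be off by as much as 0.0001°.
So the N–S error is at most 0.0001 × 111000 = 11.1 m.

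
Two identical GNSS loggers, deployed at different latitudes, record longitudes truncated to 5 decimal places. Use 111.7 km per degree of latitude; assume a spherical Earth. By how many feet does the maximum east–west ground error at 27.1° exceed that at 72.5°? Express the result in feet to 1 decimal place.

Truncating at 5 decimal places can drop up to a full unit in the last place, so the longitude may be off by as much as 1e-05°.
Error at 27.1° = 1e-05° × 111700 × cos 27.1° ≈ 1.117 × 0.8902 = 0.99437 m.
Error at 72.5° = 1e-05° × 111700 × cos 72.5° ≈ 1.117 × 0.3007 = 0.33589 m.
So the lower-latitude error exceeds the higher by 0.99437 − 0.33589 = 0.65848 m.
In feet: 0.658479 m ÷ 0.3048 ≈ 2.1604 ft.

2.2 feet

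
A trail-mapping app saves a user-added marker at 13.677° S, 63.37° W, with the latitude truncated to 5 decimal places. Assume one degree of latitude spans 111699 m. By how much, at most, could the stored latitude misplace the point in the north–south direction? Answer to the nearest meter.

1 meters

Truncating at 5 decimal places can drop up to a full unit in the last place, so the latitude may be off by as much as 1e-05°.
North–south distance: 1e-05° × 111699 m/° = 1.11699 m.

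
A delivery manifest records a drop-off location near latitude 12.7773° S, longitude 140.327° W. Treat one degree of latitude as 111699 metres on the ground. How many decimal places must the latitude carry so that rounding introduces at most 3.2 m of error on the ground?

One degree of latitude covers 111699 m.
Rounding to N decimal places gives at most 0.5 × 10⁻ᴺ degrees of error, i.e. 0.5 × 10⁻ᴺ × 111699 m.
Setting 55849.5 × 10⁻ᴺ ≤ 3.2 gives 10ᴺ ≥ 1.745e+04, i.e. N ≥ 4.24.
So 5 decimal places suffice (0.558 m); 4 would allow up to 5.58 m.

5 decimal places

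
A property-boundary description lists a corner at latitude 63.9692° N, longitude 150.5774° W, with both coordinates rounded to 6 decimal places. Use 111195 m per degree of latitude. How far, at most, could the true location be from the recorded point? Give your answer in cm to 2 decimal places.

Rounding to 6 decimal places leaves each coordinate within ±5e-07° of the true value.
North–south component: 5e-07° × 111195 = 0.0555975 m.
E–W at 63.9692°: 5e-07° × 111195 × cos 63.9692° = 5e-07 × 111195 × 0.4389 ≈ 0.0243992 m.
Combining orthogonally: (0.0555975² + 0.0243992²)^½ ≈ 0.0607158 m.
That is 0.0607158 m = 6.0716 cm.

6.07 cm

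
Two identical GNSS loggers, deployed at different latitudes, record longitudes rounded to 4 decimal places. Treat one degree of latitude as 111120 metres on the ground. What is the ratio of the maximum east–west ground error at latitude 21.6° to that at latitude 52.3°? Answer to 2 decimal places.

1.52

Rounding to 4 decimal places leaves the longitude within ±5e-05° of the true value.
At 21.6°: 5e-05° × 111120 × cos 21.6° = 5e-05 × 111120 × 0.9298 ≈ 5.1658 m.
At 52.3°: 5e-05° × 111120 × cos 52.3° = 5e-05 × 111120 × 0.6115 ≈ 3.3976 m.
The ratio reduces to cos 21.6° / cos 52.3° = 0.9298/0.6115 ≈ 1.5204.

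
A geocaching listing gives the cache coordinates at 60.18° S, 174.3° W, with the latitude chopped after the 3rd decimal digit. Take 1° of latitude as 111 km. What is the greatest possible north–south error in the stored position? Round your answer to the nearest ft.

Truncating at 3 decimal places can drop up to a full unit in the last place, so the latitude may be off by as much as 0.001°.
So the N–S error is at most 0.001 × 111000 = 111 m.
In feet: 111 m ÷ 0.3048 ≈ 364.17 ft.

364 ft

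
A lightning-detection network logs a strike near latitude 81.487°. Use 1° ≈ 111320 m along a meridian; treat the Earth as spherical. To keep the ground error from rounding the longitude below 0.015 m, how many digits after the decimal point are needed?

6 decimal places

At 81.487° one degree of longitude covers 111320 × cos 81.487° ≈ 111320 × 0.1480 ≈ 16479.1 m.
With N decimal places the half-ulp bound is 0.5·10⁻ᴺ°, or 0.5·10⁻ᴺ × 16479.1 m on the ground.
Need 0.5 × 16479.1 × 10⁻ᴺ ≤ 0.015 → 10⁻ᴺ ≤ 1.820e-06, so N ≥ 5.74.
N = 5 would give 0.0824 m (too coarse); N = 6 gives 0.00824 m ≤ 0.015 m.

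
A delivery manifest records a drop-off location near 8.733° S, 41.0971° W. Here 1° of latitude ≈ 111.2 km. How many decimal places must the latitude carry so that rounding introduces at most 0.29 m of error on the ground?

6

One degree of latitude covers 111200 m.
With N decimal places the half-ulp bound is 0.5·10⁻ᴺ°, or 0.5·10⁻ᴺ × 111200 m on the ground.
Need 0.5 × 111200 × 10⁻ᴺ ≤ 0.29 → 10⁻ᴺ ≤ 5.216e-06, so N ≥ 5.28.
At 5 places the error can reach 0.556 m, but 6 places keeps it to 0.0556 m.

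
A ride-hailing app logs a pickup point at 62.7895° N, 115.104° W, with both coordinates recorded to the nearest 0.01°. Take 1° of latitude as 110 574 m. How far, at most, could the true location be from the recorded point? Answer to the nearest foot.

Rounding to 2 decimal places leaves each coordinate within ±0.005° of the true value.
Latitude error → 0.005 × 110574 = 552.87 m along the meridian.
E–W at 62.7895°: 0.005° × 110574 × cos 62.7895° = 0.005 × 110574 × 0.4573 ≈ 252.806 m.
The two errors are perpendicular, so the maximum displacement is √(552.87² + 252.806²) ≈ 607.928 m.
In feet: 607.928 m ÷ 0.3048 ≈ 1994.5 ft.

1995 feet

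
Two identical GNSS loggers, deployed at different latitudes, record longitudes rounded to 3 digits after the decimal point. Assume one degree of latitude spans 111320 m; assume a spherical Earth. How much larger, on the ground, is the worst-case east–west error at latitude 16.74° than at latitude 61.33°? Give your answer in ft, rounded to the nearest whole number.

Rounding to 3 decimal places leaves the longitude within ±0.0005° of the true value.
At 16.74°: 0.0005° × 111320 × cos 16.74° = 0.0005 × 111320 × 0.9576 ≈ 53.301 m.
At 61.33°: 0.0005° × 111320 × cos 61.33° = 0.0005 × 111320 × 0.4798 ≈ 26.704 m.
So the lower-latitude error exceeds the higher by 53.301 − 26.704 = 26.598 m.
Converting: 26.5975 m × 3.2808 ft/m ≈ 87.262 ft.

87 ft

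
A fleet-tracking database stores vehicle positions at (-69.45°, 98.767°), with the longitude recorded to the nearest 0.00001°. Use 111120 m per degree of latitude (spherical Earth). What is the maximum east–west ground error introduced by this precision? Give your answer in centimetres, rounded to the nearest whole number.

Rounding to 5 decimal places leaves the longitude within ±5e-06° of the true value.
One degree of longitude at 69.45° is 111120 × cos 69.45° ≈ 111120 × 0.3510 = 39005.9 m.
Maximum E–W displacement: 5e-06 × 39005.9 = 0.195029 m.
That is 0.195029 m = 19.503 cm.

20 centimetres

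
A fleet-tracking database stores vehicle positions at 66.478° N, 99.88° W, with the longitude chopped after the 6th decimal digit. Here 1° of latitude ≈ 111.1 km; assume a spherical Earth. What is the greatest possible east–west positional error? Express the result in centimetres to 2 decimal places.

4.43 centimetres

Truncating at 6 decimal places can drop up to a full unit in the last place, so the longitude may be off by as much as 1e-06°.
Parallels shrink by cos φ, so at 66.478° a degree of longitude is 111100 × 0.3991 ≈ 44340.1 m.
East–west error: 1e-06° × 44340.1 m/° ≈ 0.0443401 m.
That is 0.0443401 m = 4.434 cm.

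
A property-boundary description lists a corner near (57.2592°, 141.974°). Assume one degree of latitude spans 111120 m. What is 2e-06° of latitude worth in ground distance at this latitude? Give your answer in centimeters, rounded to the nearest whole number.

Along a meridian 2e-06° is 2e-06 × 111120 = 0.22224 m.
That is 0.22224 m = 22.224 cm.

22 centimeters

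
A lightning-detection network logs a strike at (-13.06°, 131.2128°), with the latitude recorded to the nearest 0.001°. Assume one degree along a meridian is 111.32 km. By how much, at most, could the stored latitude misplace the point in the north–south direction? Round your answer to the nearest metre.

Rounding to 3 decimal places leaves the latitude within ±0.0005° of the true value.
So the N–S error is at most 0.0005 × 111320 = 55.66 m.

56 metres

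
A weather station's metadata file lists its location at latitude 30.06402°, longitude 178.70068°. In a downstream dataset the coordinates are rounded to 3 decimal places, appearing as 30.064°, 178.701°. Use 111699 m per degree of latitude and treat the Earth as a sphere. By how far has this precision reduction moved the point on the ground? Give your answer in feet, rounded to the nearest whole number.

102 feet

Δlat = 30.06402 − 30.064 = +0.00002°; Δlon = 178.70068 − 178.701 = -0.00032°.
North–south shift: 0.00002 × 111699 = 2.23398 m.
East–west at this latitude: -0.00032° × 111699 × cos 30.064° ≈ -0.00032 × 96671.7 = -30.935 m.
Hypotenuse of the two orthogonal shifts: √(2.23398² + 30.935²) = 31.0155 m.
Converting: 31.0155 m × 3.2808 ft/m ≈ 101.76 ft.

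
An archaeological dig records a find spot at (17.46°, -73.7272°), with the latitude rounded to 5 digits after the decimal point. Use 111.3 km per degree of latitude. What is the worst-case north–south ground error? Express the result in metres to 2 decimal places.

0.56 metres

Rounding to 5 decimal places leaves the latitude within ±5e-06° of the true value.
Along the meridian that is 5e-06° × 111300 m/° = 0.5565 m.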